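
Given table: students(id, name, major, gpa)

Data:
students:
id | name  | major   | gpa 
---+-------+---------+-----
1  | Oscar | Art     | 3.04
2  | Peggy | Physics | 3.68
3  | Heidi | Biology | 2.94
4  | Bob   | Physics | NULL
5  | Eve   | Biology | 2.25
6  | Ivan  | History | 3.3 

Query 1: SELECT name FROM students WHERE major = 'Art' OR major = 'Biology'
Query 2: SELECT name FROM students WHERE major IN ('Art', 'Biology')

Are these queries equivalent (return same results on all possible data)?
Yes, equivalent

Both queries return: [('Eve',), ('Heidi',), ('Oscar',)]

Reason: OR vs IN are equivalent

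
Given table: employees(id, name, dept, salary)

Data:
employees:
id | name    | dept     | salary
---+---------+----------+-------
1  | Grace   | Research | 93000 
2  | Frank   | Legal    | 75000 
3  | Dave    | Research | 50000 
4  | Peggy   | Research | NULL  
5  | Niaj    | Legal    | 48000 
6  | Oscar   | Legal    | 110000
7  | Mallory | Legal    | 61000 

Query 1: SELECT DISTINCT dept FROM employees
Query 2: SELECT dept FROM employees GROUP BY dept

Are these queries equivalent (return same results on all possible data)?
Yes, equivalent

Both queries return: [('Legal',), ('Research',)]

Reason: Both get unique depts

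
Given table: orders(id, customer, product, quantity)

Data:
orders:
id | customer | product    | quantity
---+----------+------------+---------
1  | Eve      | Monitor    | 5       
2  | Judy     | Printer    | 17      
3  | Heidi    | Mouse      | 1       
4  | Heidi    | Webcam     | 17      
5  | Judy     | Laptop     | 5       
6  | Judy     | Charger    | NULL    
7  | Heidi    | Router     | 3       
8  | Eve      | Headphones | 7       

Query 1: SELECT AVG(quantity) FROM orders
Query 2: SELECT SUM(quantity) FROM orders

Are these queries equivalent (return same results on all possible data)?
No, not equivalent

Query 1 returns: [(7.857142857142857,)]
Query 2 returns: [(55,)]

Reason: AVG vs SUM give different aggregate values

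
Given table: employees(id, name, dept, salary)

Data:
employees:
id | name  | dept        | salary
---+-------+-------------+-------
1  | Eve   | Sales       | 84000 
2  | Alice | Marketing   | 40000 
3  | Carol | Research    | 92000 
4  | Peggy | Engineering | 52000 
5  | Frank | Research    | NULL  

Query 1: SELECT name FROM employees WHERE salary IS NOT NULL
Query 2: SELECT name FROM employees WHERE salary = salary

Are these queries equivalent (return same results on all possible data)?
Yes, equivalent

Both queries return: [('Alice',), ('Carol',), ('Eve',), ('Peggy',)]

Reason: IS NOT NULL vs self-equality (both exclude NULLs)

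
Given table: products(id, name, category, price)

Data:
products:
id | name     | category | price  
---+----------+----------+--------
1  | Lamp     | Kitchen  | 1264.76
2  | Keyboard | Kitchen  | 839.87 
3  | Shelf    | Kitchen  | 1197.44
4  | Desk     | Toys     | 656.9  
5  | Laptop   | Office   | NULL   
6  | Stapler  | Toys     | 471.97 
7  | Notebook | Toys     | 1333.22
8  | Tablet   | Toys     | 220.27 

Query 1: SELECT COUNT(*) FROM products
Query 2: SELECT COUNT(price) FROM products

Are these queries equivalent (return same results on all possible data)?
No, not equivalent

Query 1 returns: [(8,)]
Query 2 returns: [(7,)]

Reason: COUNT(*) includes NULLs, COUNT(column) excludes them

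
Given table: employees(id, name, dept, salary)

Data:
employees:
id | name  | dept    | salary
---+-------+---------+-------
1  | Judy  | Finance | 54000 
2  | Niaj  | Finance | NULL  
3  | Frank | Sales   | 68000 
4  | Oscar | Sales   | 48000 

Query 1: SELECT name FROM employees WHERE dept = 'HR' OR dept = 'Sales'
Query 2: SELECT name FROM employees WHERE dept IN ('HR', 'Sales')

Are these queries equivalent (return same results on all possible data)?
Yes, equivalent

Both queries return: [('Frank',), ('Oscar',)]

Reason: OR vs IN are equivalent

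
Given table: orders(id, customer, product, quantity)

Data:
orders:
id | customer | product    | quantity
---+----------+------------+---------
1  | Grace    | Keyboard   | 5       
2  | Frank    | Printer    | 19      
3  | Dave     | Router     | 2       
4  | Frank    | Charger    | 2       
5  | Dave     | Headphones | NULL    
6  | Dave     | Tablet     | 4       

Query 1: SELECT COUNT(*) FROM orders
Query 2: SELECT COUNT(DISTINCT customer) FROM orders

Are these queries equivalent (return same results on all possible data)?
No, not equivalent

Query 1 returns: [(6,)]
Query 2 returns: [(3,)]

Reason: COUNT(*) counts rows, COUNT(DISTINCT customer) counts unique customers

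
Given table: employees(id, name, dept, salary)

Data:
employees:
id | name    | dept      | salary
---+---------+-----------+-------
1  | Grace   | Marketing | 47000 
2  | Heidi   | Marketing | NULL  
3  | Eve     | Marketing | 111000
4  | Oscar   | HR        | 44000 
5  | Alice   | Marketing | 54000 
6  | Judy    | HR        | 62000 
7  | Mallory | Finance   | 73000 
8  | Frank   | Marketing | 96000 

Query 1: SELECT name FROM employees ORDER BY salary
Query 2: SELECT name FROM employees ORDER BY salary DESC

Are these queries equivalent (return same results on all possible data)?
No, not equivalent

Query 1 returns: [('Heidi',), ('Oscar',), ('Grace',), ('Alice',), ('Judy',), ('Mallory',), ('Frank',), ('Eve',)]
Query 2 returns: [('Eve',), ('Frank',), ('Mallory',), ('Judy',), ('Alice',), ('Grace',), ('Oscar',), ('Heidi',)]

Reason: ASC vs DESC gives opposite ordering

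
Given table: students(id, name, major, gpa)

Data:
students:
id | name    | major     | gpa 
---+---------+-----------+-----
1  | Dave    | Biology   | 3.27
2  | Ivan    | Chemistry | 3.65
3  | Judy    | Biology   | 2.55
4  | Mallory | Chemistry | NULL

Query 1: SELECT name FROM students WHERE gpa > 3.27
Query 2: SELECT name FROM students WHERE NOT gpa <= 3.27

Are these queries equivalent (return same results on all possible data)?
Yes, equivalent

Both queries return: [('Ivan',)]

Reason: Both filter gpa > 3.27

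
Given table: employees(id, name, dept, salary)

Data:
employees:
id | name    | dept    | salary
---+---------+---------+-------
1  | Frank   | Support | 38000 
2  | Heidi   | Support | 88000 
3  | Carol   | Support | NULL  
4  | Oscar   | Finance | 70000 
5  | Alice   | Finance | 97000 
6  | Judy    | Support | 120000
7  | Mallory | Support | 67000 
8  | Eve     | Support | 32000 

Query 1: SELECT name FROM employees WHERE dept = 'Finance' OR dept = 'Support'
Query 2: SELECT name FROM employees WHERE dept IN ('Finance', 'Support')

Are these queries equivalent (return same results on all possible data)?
Yes, equivalent

Both queries return: [('Alice',), ('Carol',), ('Eve',), ('Frank',), ('Heidi',), ('Judy',), ('Mallory',), ('Oscar',)]

Reason: OR vs IN are equivalent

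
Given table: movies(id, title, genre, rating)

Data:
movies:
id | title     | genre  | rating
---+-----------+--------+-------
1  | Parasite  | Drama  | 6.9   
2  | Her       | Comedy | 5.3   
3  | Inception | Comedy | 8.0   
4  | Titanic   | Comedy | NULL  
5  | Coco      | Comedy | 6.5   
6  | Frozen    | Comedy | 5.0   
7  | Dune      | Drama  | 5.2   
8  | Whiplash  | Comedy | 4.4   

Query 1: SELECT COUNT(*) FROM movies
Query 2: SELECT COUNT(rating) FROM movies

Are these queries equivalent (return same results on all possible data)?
No, not equivalent

Query 1 returns: [(8,)]
Query 2 returns: [(7,)]

Reason: COUNT(*) includes NULLs, COUNT(column) excludes them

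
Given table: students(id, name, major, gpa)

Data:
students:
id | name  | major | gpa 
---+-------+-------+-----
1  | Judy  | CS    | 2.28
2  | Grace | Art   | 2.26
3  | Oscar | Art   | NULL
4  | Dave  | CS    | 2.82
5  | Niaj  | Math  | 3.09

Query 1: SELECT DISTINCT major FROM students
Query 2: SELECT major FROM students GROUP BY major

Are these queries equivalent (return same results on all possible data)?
Yes, equivalent

Both queries return: [('Art',), ('CS',), ('Math',)]

Reason: Both get unique majors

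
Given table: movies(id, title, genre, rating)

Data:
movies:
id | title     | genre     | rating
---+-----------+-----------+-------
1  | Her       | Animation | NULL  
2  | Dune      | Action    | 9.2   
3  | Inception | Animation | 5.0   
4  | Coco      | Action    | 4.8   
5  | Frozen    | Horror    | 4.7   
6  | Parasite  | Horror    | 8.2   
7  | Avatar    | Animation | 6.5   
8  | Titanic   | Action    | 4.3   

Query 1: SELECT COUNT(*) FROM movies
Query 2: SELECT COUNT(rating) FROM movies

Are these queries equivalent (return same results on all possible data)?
No, not equivalent

Query 1 returns: [(8,)]
Query 2 returns: [(7,)]

Reason: COUNT(*) includes NULLs, COUNT(column) excludes them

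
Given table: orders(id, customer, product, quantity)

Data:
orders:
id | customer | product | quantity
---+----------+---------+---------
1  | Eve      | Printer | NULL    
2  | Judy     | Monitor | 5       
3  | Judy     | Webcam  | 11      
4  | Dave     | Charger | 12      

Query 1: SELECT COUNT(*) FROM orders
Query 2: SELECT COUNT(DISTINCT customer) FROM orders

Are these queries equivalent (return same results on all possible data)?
No, not equivalent

Query 1 returns: [(4,)]
Query 2 returns: [(3,)]

Reason: COUNT(*) counts rows, COUNT(DISTINCT customer) counts unique customers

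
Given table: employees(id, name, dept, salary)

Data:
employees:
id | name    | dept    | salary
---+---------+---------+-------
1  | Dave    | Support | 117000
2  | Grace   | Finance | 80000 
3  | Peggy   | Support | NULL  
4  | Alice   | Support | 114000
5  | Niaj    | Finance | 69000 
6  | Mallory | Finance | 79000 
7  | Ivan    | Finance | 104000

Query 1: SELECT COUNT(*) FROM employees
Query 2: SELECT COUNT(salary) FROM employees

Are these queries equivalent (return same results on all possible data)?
No, not equivalent

Query 1 returns: [(7,)]
Query 2 returns: [(6,)]

Reason: COUNT(*) includes NULLs, COUNT(column) excludes them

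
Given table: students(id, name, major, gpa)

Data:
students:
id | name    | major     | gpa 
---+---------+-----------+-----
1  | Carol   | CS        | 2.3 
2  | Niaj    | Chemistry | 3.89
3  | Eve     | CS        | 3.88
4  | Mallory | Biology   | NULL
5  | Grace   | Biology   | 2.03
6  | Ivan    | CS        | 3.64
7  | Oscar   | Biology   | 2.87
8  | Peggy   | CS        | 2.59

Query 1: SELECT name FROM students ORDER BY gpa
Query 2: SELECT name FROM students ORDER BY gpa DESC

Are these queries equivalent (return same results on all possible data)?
No, not equivalent

Query 1 returns: [('Mallory',), ('Grace',), ('Carol',), ('Peggy',), ('Oscar',), ('Ivan',), ('Eve',), ('Niaj',)]
Query 2 returns: [('Niaj',), ('Eve',), ('Ivan',), ('Oscar',), ('Peggy',), ('Carol',), ('Grace',), ('Mallory',)]

Reason: ASC vs DESC gives opposite ordering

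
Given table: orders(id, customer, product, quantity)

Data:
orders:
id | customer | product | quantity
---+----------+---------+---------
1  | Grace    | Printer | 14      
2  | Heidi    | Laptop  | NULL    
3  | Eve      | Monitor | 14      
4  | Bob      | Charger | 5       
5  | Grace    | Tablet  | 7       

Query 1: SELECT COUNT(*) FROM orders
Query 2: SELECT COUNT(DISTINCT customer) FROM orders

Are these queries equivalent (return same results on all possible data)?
No, not equivalent

Query 1 returns: [(5,)]
Query 2 returns: [(4,)]

Reason: COUNT(*) counts rows, COUNT(DISTINCT customer) counts unique customers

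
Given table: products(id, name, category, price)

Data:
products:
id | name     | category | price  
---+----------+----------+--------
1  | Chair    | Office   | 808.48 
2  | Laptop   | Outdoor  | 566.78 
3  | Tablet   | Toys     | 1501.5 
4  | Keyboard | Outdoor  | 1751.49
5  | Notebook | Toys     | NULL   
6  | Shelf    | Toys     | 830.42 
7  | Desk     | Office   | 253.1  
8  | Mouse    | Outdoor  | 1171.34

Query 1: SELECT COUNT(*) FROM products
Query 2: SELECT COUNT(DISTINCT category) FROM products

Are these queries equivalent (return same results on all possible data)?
No, not equivalent

Query 1 returns: [(8,)]
Query 2 returns: [(3,)]

Reason: COUNT(*) counts rows, COUNT(DISTINCT category) counts unique categorys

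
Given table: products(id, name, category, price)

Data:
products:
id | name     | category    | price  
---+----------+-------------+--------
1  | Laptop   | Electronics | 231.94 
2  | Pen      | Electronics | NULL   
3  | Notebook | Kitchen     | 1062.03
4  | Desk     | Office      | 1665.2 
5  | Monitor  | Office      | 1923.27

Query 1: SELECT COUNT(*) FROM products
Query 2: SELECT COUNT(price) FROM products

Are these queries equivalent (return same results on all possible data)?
No, not equivalent

Query 1 returns: [(5,)]
Query 2 returns: [(4,)]

Reason: COUNT(*) includes NULLs, COUNT(column) excludes them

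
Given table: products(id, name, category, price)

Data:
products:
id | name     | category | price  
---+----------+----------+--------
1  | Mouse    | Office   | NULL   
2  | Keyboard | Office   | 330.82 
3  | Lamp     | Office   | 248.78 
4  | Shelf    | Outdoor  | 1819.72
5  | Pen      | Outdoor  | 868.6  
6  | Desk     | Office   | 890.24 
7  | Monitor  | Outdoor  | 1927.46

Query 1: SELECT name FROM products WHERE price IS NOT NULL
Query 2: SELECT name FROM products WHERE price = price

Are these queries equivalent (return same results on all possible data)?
Yes, equivalent

Both queries return: [('Desk',), ('Keyboard',), ('Lamp',), ('Monitor',), ('Pen',), ('Shelf',)]

Reason: IS NOT NULL vs self-equality (both exclude NULLs)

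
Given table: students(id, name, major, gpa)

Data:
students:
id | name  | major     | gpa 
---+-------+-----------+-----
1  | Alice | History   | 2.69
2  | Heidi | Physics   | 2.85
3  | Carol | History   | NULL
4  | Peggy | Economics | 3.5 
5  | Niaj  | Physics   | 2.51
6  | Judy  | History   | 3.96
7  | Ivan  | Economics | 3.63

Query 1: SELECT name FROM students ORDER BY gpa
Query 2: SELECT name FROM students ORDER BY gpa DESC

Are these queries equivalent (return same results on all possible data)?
No, not equivalent

Query 1 returns: [('Carol',), ('Niaj',), ('Alice',), ('Heidi',), ('Peggy',), ('Ivan',), ('Judy',)]
Query 2 returns: [('Judy',), ('Ivan',), ('Peggy',), ('Heidi',), ('Alice',), ('Niaj',), ('Carol',)]

Reason: ASC vs DESC gives opposite ordering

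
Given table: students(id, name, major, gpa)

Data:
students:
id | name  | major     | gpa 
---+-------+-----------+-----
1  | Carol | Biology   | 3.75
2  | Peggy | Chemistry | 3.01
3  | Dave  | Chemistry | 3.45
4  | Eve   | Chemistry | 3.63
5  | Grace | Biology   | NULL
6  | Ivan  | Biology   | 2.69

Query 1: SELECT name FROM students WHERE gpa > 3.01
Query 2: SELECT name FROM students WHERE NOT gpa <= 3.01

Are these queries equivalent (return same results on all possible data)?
Yes, equivalent

Both queries return: [('Carol',), ('Dave',), ('Eve',)]

Reason: Both filter gpa > 3.01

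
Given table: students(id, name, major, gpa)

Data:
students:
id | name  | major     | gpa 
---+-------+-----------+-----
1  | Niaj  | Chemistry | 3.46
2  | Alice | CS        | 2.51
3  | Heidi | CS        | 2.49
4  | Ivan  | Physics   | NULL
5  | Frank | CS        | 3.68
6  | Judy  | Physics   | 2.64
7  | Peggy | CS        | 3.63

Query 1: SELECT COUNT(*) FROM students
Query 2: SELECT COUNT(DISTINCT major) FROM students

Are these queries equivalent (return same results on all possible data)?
No, not equivalent

Query 1 returns: [(7,)]
Query 2 returns: [(3,)]

Reason: COUNT(*) counts rows, COUNT(DISTINCT major) counts unique majors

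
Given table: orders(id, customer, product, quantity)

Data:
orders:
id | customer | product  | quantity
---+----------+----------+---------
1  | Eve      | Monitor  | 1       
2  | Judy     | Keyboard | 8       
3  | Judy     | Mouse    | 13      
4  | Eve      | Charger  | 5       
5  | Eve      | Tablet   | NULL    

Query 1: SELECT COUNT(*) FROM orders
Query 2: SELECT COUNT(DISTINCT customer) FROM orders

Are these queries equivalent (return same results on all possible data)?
No, not equivalent

Query 1 returns: [(5,)]
Query 2 returns: [(2,)]

Reason: COUNT(*) counts rows, COUNT(DISTINCT customer) counts unique customers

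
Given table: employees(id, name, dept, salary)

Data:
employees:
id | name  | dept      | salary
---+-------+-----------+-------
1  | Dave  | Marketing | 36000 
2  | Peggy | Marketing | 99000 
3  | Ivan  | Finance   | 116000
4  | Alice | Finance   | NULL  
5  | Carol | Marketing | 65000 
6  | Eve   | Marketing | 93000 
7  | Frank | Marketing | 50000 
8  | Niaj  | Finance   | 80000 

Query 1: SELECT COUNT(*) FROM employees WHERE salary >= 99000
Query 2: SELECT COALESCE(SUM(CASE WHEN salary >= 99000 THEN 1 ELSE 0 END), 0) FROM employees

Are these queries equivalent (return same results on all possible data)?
Yes, equivalent

Both queries return: [(2,)]

Reason: COUNT with WHERE vs conditional SUM (COALESCE handles empty-table NULL)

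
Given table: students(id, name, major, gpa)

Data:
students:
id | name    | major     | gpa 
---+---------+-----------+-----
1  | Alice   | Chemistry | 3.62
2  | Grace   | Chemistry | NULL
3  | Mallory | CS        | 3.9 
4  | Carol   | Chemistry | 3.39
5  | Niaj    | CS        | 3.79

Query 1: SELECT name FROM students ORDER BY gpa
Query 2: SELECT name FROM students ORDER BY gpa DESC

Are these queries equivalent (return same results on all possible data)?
No, not equivalent

Query 1 returns: [('Grace',), ('Carol',), ('Alice',), ('Niaj',), ('Mallory',)]
Query 2 returns: [('Mallory',), ('Niaj',), ('Alice',), ('Carol',), ('Grace',)]

Reason: ASC vs DESC gives opposite ordering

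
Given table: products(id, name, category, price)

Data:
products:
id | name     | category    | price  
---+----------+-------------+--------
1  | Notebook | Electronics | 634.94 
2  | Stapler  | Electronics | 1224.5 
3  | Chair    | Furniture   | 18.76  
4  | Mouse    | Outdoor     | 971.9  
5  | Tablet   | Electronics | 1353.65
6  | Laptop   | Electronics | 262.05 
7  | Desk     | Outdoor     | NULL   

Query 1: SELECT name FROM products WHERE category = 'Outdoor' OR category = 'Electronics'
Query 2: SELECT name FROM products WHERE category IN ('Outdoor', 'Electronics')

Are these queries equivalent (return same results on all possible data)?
Yes, equivalent

Both queries return: [('Desk',), ('Laptop',), ('Mouse',), ('Notebook',), ('Stapler',), ('Tablet',)]

Reason: OR vs IN are equivalent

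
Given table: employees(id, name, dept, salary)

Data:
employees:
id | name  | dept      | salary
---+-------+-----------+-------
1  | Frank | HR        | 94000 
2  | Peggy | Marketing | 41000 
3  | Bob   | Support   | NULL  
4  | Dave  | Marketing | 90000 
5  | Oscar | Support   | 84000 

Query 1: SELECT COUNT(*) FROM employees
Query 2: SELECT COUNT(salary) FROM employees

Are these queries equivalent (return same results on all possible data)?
No, not equivalent

Query 1 returns: [(5,)]
Query 2 returns: [(4,)]

Reason: COUNT(*) includes NULLs, COUNT(column) excludes them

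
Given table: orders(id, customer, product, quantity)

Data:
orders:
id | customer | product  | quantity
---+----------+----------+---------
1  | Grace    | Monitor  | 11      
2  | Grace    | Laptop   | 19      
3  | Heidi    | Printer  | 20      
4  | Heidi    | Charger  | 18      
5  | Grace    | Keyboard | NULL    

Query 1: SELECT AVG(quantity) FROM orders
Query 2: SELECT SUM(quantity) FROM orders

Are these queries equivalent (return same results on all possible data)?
No, not equivalent

Query 1 returns: [(17.0,)]
Query 2 returns: [(68,)]

Reason: AVG vs SUM give different aggregate values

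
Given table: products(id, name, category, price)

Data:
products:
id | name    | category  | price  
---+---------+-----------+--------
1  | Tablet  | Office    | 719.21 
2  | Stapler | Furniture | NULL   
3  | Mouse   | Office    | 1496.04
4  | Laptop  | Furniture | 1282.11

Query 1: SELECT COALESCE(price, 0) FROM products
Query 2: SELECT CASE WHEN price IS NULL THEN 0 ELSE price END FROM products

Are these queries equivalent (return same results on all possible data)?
Yes, equivalent

Both queries return: [(0,), (719.21,), (1282.11,), (1496.04,)]

Reason: COALESCE vs CASE for NULL handling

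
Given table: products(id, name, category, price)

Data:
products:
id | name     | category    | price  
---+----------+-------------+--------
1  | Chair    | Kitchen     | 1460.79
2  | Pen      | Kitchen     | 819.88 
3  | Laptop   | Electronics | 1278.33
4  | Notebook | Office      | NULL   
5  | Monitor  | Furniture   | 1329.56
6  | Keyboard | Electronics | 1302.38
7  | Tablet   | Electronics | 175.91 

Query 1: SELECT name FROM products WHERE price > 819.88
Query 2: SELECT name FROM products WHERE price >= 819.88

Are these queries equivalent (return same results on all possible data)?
No, not equivalent

Query 1 returns: [('Chair',), ('Laptop',), ('Monitor',), ('Keyboard',)]
Query 2 returns: [('Chair',), ('Pen',), ('Laptop',), ('Monitor',), ('Keyboard',)]

Reason: > vs >= gives different results when price = 819.88 exists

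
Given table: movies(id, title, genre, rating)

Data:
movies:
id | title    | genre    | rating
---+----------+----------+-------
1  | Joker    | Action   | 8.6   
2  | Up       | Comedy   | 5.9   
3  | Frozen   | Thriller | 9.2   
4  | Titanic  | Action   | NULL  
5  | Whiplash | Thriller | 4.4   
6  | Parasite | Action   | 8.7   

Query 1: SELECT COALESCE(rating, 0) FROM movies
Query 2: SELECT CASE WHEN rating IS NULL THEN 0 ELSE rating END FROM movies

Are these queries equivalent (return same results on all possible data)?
Yes, equivalent

Both queries return: [(0,), (4.4,), (5.9,), (8.6,), (8.7,), (9.2,)]

Reason: COALESCE vs CASE for NULL handling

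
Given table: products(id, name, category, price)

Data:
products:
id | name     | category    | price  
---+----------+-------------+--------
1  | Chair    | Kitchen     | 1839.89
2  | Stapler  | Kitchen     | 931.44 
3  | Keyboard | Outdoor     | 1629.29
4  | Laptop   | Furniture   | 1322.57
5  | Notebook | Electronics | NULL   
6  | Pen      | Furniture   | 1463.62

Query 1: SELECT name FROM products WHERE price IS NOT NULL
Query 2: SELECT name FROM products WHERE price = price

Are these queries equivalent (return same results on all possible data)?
Yes, equivalent

Both queries return: [('Chair',), ('Keyboard',), ('Laptop',), ('Pen',), ('Stapler',)]

Reason: IS NOT NULL vs self-equality (both exclude NULLs)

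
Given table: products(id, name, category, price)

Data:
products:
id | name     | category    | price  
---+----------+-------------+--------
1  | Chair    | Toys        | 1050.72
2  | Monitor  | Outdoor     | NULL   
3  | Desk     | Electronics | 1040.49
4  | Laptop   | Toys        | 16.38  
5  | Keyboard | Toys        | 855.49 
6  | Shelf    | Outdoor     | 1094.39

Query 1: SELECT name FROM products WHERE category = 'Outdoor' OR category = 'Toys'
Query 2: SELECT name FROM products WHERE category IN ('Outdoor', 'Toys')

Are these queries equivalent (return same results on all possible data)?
Yes, equivalent

Both queries return: [('Chair',), ('Keyboard',), ('Laptop',), ('Monitor',), ('Shelf',)]

Reason: OR vs IN are equivalent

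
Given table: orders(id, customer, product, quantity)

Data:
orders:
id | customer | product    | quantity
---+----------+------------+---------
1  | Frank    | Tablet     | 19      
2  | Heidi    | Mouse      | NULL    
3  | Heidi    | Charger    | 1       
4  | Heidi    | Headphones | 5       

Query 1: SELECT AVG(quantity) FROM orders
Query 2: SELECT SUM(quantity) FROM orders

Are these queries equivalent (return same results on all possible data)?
No, not equivalent

Query 1 returns: [(8.333333333333334,)]
Query 2 returns: [(25,)]

Reason: AVG vs SUM give different aggregate values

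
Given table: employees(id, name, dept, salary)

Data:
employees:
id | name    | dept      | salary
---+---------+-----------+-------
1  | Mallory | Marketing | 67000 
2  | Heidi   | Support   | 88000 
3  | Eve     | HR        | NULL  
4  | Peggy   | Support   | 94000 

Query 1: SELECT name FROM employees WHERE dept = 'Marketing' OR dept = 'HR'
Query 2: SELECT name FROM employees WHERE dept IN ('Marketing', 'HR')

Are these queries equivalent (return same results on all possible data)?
Yes, equivalent

Both queries return: [('Eve',), ('Mallory',)]

Reason: OR vs IN are equivalent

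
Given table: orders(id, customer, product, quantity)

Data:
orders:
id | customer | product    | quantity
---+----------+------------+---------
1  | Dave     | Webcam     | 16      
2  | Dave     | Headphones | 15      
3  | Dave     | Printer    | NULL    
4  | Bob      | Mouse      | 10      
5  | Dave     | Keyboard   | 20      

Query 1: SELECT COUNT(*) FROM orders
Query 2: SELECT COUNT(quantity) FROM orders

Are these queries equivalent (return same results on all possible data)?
No, not equivalent

Query 1 returns: [(5,)]
Query 2 returns: [(4,)]

Reason: COUNT(*) includes NULLs, COUNT(column) excludes them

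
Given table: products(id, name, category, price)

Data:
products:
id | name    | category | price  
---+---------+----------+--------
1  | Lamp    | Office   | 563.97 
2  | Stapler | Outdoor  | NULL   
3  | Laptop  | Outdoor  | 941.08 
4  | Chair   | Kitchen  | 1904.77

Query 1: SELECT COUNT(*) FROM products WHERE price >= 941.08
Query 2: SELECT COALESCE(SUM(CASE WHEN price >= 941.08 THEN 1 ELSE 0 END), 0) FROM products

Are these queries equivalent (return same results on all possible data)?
Yes, equivalent

Both queries return: [(2,)]

Reason: COUNT with WHERE vs conditional SUM (COALESCE handles empty-table NULL)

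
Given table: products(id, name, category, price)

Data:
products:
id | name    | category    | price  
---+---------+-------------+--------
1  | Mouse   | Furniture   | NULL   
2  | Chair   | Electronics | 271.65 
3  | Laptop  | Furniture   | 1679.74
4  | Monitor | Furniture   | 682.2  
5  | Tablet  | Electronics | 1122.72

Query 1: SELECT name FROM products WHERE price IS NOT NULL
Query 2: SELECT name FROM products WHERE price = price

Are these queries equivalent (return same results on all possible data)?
Yes, equivalent

Both queries return: [('Chair',), ('Laptop',), ('Monitor',), ('Tablet',)]

Reason: IS NOT NULL vs self-equality (both exclude NULLs)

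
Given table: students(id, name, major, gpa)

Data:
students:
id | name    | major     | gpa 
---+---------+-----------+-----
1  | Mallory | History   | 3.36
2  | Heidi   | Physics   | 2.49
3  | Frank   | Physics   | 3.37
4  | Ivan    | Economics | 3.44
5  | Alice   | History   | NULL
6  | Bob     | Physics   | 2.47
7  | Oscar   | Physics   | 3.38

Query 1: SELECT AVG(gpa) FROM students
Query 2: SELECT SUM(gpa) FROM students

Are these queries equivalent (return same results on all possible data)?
No, not equivalent

Query 1 returns: [(3.0850000000000004,)]
Query 2 returns: [(18.51,)]

Reason: AVG vs SUM give different aggregate values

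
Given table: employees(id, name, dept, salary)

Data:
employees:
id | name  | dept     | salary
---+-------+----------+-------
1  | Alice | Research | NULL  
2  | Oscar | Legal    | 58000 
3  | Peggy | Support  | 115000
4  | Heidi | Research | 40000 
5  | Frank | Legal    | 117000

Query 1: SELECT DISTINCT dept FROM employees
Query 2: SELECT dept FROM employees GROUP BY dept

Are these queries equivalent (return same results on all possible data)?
Yes, equivalent

Both queries return: [('Legal',), ('Research',), ('Support',)]

Reason: Both get unique depts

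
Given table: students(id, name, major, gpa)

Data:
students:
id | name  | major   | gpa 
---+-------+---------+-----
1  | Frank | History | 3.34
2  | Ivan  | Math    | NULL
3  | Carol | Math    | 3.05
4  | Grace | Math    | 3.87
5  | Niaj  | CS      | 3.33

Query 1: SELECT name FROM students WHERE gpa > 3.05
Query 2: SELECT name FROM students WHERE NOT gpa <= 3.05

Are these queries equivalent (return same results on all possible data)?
Yes, equivalent

Both queries return: [('Frank',), ('Grace',), ('Niaj',)]

Reason: Both filter gpa > 3.05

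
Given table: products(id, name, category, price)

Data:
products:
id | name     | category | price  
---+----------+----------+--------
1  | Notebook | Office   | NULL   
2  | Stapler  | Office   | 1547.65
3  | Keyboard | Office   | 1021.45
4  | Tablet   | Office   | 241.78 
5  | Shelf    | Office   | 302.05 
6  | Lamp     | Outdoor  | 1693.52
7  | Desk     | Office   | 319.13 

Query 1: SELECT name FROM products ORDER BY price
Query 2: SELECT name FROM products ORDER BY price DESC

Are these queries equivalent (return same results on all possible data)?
No, not equivalent

Query 1 returns: [('Notebook',), ('Tablet',), ('Shelf',), ('Desk',), ('Keyboard',), ('Stapler',), ('Lamp',)]
Query 2 returns: [('Lamp',), ('Stapler',), ('Keyboard',), ('Desk',), ('Shelf',), ('Tablet',), ('Notebook',)]

Reason: ASC vs DESC gives opposite ordering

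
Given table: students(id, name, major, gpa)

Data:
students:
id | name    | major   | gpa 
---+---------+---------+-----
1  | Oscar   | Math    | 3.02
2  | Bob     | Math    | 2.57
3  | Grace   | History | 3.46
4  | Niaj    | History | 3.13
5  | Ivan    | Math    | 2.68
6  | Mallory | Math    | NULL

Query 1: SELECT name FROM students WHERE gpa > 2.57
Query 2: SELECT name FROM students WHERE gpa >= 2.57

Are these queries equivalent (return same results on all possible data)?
No, not equivalent

Query 1 returns: [('Oscar',), ('Grace',), ('Niaj',), ('Ivan',)]
Query 2 returns: [('Oscar',), ('Bob',), ('Grace',), ('Niaj',), ('Ivan',)]

Reason: > vs >= gives different results when gpa = 2.57 exists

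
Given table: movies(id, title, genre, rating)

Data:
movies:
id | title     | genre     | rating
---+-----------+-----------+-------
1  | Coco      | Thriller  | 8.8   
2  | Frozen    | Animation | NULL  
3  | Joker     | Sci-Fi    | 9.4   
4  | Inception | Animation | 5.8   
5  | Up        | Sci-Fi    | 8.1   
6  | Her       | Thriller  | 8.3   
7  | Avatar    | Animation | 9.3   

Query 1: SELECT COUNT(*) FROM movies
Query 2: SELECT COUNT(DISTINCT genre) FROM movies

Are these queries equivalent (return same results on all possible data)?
No, not equivalent

Query 1 returns: [(7,)]
Query 2 returns: [(3,)]

Reason: COUNT(*) counts rows, COUNT(DISTINCT genre) counts unique genres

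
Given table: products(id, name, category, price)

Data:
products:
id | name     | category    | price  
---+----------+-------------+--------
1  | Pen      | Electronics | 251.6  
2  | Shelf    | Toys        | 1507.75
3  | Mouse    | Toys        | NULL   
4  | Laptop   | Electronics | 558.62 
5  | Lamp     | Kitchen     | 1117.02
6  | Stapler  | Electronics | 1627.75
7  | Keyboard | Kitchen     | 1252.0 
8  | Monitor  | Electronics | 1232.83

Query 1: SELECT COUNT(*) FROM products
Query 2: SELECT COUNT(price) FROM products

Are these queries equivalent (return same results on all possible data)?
No, not equivalent

Query 1 returns: [(8,)]
Query 2 returns: [(7,)]

Reason: COUNT(*) includes NULLs, COUNT(column) excludes them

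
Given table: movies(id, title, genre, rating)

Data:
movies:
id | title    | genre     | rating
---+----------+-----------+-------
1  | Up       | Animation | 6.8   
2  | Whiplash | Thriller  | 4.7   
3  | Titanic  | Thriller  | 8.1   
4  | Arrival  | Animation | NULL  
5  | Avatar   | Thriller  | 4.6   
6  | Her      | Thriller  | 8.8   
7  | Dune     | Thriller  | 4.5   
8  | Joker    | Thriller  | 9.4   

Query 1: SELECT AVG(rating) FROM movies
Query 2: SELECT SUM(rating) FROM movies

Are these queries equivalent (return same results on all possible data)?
No, not equivalent

Query 1 returns: [(6.7,)]
Query 2 returns: [(46.9,)]

Reason: AVG vs SUM give different aggregate values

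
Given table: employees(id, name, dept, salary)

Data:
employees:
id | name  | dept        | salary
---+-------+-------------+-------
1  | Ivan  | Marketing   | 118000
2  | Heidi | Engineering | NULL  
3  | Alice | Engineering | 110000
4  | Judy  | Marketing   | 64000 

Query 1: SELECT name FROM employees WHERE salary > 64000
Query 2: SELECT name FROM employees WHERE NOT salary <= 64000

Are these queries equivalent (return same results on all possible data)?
Yes, equivalent

Both queries return: [('Alice',), ('Ivan',)]

Reason: Both filter salary > 64000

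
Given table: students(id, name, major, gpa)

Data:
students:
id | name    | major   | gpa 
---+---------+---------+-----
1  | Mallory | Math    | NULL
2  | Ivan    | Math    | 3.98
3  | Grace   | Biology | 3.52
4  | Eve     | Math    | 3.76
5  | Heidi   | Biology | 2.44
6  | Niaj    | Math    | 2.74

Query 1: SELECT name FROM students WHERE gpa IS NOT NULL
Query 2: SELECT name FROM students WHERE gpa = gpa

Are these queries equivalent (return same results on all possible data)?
Yes, equivalent

Both queries return: [('Eve',), ('Grace',), ('Heidi',), ('Ivan',), ('Niaj',)]

Reason: IS NOT NULL vs self-equality (both exclude NULLs)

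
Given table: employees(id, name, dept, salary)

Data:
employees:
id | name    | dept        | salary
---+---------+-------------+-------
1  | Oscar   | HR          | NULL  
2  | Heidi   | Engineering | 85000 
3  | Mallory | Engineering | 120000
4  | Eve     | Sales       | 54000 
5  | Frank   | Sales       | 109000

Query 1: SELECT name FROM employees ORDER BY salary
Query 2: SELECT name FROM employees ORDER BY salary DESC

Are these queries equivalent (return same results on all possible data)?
No, not equivalent

Query 1 returns: [('Oscar',), ('Eve',), ('Heidi',), ('Frank',), ('Mallory',)]
Query 2 returns: [('Mallory',), ('Frank',), ('Heidi',), ('Eve',), ('Oscar',)]

Reason: ASC vs DESC gives opposite ordering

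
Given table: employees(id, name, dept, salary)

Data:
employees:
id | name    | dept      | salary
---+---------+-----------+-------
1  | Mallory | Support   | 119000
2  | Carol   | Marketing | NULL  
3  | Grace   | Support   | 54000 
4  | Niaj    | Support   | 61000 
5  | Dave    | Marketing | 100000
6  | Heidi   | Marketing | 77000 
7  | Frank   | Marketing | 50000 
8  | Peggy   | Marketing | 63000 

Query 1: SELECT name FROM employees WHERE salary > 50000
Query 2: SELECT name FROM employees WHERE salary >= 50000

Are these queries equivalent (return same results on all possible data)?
No, not equivalent

Query 1 returns: [('Mallory',), ('Grace',), ('Niaj',), ('Dave',), ('Heidi',), ('Peggy',)]
Query 2 returns: [('Mallory',), ('Grace',), ('Niaj',), ('Dave',), ('Heidi',), ('Frank',), ('Peggy',)]

Reason: > vs >= gives different results when salary = 50000 exists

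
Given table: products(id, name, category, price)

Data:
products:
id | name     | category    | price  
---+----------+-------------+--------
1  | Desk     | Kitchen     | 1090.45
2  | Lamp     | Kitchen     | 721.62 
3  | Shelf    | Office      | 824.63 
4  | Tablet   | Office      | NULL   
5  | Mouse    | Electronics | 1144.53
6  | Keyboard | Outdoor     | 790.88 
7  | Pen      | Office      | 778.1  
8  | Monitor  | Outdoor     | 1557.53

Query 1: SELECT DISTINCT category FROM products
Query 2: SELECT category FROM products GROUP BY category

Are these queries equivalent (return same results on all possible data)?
Yes, equivalent

Both queries return: [('Electronics',), ('Kitchen',), ('Office',), ('Outdoor',)]

Reason: Both get unique categorys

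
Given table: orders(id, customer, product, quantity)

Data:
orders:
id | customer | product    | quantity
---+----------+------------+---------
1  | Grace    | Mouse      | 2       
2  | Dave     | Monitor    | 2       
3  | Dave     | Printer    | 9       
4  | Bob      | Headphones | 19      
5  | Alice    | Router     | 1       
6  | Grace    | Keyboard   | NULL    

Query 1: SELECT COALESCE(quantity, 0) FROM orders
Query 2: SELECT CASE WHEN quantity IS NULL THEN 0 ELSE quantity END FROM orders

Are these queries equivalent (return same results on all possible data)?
Yes, equivalent

Both queries return: [(0,), (1,), (2,), (2,), (9,), (19,)]

Reason: COALESCE vs CASE for NULL handling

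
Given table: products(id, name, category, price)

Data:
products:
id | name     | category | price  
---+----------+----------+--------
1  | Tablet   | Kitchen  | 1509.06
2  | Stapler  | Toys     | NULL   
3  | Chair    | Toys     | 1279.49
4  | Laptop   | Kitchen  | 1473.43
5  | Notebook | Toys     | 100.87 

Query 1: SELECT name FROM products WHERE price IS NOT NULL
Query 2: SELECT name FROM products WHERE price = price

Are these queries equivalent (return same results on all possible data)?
Yes, equivalent

Both queries return: [('Chair',), ('Laptop',), ('Notebook',), ('Tablet',)]

Reason: IS NOT NULL vs self-equality (both exclude NULLs)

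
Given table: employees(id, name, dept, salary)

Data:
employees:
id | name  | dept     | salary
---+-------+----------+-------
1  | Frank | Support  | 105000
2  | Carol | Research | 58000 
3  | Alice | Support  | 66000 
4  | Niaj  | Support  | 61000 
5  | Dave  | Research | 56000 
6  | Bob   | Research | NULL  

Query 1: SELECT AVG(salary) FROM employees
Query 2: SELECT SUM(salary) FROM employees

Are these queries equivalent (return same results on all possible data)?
No, not equivalent

Query 1 returns: [(69200.0,)]
Query 2 returns: [(346000,)]

Reason: AVG vs SUM give different aggregate values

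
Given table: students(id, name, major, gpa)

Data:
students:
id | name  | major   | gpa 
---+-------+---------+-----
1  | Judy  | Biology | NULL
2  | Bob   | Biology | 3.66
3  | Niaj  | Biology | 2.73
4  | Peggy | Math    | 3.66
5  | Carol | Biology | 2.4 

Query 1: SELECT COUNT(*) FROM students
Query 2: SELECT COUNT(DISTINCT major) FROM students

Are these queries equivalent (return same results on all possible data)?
No, not equivalent

Query 1 returns: [(5,)]
Query 2 returns: [(2,)]

Reason: COUNT(*) counts rows, COUNT(DISTINCT major) counts unique majors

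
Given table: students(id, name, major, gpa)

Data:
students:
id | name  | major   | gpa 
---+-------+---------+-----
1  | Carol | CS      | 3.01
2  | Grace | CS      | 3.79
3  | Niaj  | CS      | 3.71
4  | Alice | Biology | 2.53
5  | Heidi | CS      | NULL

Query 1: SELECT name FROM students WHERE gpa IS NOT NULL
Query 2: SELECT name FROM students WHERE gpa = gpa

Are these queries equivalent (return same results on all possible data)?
Yes, equivalent

Both queries return: [('Alice',), ('Carol',), ('Grace',), ('Niaj',)]

Reason: IS NOT NULL vs self-equality (both exclude NULLs)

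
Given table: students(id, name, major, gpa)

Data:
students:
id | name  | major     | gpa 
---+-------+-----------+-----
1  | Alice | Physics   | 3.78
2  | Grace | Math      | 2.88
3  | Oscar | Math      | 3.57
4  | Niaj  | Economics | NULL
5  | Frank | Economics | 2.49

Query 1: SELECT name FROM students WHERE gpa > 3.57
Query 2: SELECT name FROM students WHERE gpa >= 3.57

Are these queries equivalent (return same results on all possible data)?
No, not equivalent

Query 1 returns: [('Alice',)]
Query 2 returns: [('Alice',), ('Oscar',)]

Reason: > vs >= gives different results when gpa = 3.57 exists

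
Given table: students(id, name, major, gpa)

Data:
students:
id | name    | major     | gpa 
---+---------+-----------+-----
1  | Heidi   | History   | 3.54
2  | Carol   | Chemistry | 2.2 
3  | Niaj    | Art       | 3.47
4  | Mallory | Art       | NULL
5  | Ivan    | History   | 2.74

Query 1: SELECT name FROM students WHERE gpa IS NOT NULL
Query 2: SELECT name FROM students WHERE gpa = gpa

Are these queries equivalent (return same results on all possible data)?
Yes, equivalent

Both queries return: [('Carol',), ('Heidi',), ('Ivan',), ('Niaj',)]

Reason: IS NOT NULL vs self-equality (both exclude NULLs)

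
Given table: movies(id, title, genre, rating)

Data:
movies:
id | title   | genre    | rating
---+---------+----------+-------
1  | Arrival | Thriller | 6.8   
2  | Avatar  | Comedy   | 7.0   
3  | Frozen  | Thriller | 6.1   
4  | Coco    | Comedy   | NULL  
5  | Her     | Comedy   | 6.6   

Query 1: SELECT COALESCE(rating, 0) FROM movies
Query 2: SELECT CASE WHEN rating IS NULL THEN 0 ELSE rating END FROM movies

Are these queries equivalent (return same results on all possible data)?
Yes, equivalent

Both queries return: [(0,), (6.1,), (6.6,), (6.8,), (7.0,)]

Reason: COALESCE vs CASE for NULL handling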